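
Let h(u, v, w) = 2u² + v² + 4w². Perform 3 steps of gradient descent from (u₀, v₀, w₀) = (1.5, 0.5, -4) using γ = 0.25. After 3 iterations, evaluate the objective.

∇h = (4u, 2v, 8w)
Step 1: at (1.5, 0.5, -4), ∇h = (6, 1, -32) → (1.5, 0.5, -4) − 0.25·(6, 1, -32) = (0, 0.25, 4)
Step 2: at (0, 0.25, 4), ∇h = (0, 0.5, 32) → (0, 0.25, 4) − 0.25·(0, 0.5, 32) = (0, 0.125, -4)
Step 3: at (0, 0.125, -4), ∇h = (0, 0.25, -32) → (0, 0.125, -4) − 0.25·(0, 0.25, -32) = (0, 0.0625, 4)
h(0, 0.0625, 4) = 64.00390625

64.00390625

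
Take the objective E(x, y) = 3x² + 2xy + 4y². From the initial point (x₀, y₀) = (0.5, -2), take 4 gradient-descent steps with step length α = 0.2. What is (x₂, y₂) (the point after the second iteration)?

∇E = (6x + 2y, 2x + 8y)
(x₁, y₁) = (0.5, -2) − 0.2·(-1, -15) = (0.7, 1)
(x₂, y₂) = (0.7, 1) − 0.2·(6.2, 9.4) = (-0.54, -0.88)

(-0.54, -0.88)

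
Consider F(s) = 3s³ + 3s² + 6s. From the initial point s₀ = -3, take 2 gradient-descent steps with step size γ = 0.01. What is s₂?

F′(s) = 9s² + 6s + 6
s₁ = -3 − 0.01·69 = -3.69
s₂ = -3.69 − 0.01·106.4049 = -4.754049

-4.754049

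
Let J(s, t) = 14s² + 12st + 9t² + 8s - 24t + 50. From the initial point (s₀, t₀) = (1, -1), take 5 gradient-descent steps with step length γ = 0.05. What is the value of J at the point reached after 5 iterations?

∇J = (28s + 12t + 8, 12s + 18t - 24)
Step 1: at (1, -1), ∇J = (24, -30) → (1, -1) − 0.05·(24, -30) = (-0.2, 0.5)
Step 2: at (-0.2, 0.5), ∇J = (8.4, -17.4) → (-0.2, 0.5) − 0.05·(8.4, -17.4) = (-0.62, 1.37)
Step 3: at (-0.62, 1.37), ∇J = (7.08, -6.78) → (-0.62, 1.37) − 0.05·(7.08, -6.78) = (-0.974, 1.709)
Step 4: at (-0.974, 1.709), ∇J = (1.236, -4.926) → (-0.974, 1.709) − 0.05·(1.236, -4.926) = (-1.0358, 1.9553)
Step 5: at (-1.0358, 1.9553), ∇J = (2.4612, -1.2342) → (-1.0358, 1.9553) − 0.05·(2.4612, -1.2342) = (-1.15886, 2.01701)
J(-1.15886, 2.01701) = 19.6880485521

19.6880485521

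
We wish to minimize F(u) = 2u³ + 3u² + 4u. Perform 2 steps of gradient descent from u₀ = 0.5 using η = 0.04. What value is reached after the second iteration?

-0.044544

F′(u) = 6u² + 6u + 4
Step 1: F′(0.5) = 8.5; u₁ = 0.5 − 0.04·8.5 = 0.16
Step 2: F′(0.16) = 5.1136; u₂ = 0.16 − 0.04·5.1136 = -0.044544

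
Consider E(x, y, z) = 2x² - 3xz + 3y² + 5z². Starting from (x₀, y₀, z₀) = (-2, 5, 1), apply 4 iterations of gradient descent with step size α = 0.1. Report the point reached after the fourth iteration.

∇E = (4x - 3z, 6y, -3x + 10z)
Step 1: at (-2, 5, 1), ∇E = (-11, 30, 16) → (-2, 5, 1) − 0.1·(-11, 30, 16) = (-0.9, 2, -0.6)
Step 2: at (-0.9, 2, -0.6), ∇E = (-1.8, 12, -3.3) → (-0.9, 2, -0.6) − 0.1·(-1.8, 12, -3.3) = (-0.72, 0.8, -0.27)
Step 3: at (-0.72, 0.8, -0.27), ∇E = (-2.07, 4.8, -0.54) → (-0.72, 0.8, -0.27) − 0.1·(-2.07, 4.8, -0.54) = (-0.513, 0.32, -0.216)
Step 4: at (-0.513, 0.32, -0.216), ∇E = (-1.404, 1.92, -0.621) → (-0.513, 0.32, -0.216) − 0.1·(-1.404, 1.92, -0.621) = (-0.3726, 0.128, -0.1539)

(-0.3726, 0.128, -0.1539)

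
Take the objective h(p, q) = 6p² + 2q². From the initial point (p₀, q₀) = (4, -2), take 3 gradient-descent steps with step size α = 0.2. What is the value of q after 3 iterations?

-0.016

∇h = (12p, 4q)
(p₁, q₁) = (4, -2) − 0.2·(48, -8) = (-5.6, -0.4)
(p₂, q₂) = (-5.6, -0.4) − 0.2·(-67.2, -1.6) = (7.84, -0.08)
(p₃, q₃) = (7.84, -0.08) − 0.2·(94.08, -0.32) = (-10.976, -0.016)
q = -0.016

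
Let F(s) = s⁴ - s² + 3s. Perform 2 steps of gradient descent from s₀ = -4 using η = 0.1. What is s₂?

-3421.75

F′(s) = 4s³ - 2s + 3
Step 1: F′(-4) = -245; s₁ = -4 − 0.1·(-245) = 20.5
Step 2: F′(20.5) = 34422.5; s₂ = 20.5 − 0.1·34422.5 = -3421.75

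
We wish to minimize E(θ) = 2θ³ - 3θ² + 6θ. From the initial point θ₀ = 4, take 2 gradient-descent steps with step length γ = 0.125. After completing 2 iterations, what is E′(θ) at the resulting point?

E′(θ) = 6θ² - 6θ + 6
θ₁ = 4 − 0.125·78 = -5.75
θ₂ = -5.75 − 0.125·238.875 = -35.609375
E′(θ) at (-35.609375) = 7827.82177734375

7827.82177734375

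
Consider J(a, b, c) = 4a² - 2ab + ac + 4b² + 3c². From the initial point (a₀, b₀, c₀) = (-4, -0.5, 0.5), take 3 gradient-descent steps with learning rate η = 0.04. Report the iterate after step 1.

∇J = (8a - 2b + c, -2a + 8b, a + 6c)
(a₁, b₁, c₁) = (-4, -0.5, 0.5) − 0.04·(-30.5, 4, -1) = (-2.78, -0.66, 0.54)

(-2.78, -0.66, 0.54)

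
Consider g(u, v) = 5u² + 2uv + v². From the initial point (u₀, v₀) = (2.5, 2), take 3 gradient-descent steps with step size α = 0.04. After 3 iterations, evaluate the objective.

2.672350114816

∇g = (10u + 2v, 2u + 2v)
Step 1: at (2.5, 2), ∇g = (29, 9) → (2.5, 2) − 0.04·(29, 9) = (1.34, 1.64)
Step 2: at (1.34, 1.64), ∇g = (16.68, 5.96) → (1.34, 1.64) − 0.04·(16.68, 5.96) = (0.6728, 1.4016)
Step 3: at (0.6728, 1.4016), ∇g = (9.5312, 4.1488) → (0.6728, 1.4016) − 0.04·(9.5312, 4.1488) = (0.291552, 1.235648)
g(0.291552, 1.235648) = 2.672350114816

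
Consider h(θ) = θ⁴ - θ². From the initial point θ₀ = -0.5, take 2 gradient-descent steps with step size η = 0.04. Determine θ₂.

h′(θ) = 4θ³ - 2θ
Step 1: h′(-0.5) = 0.5; θ₁ = -0.5 − 0.04·0.5 = -0.52
Step 2: h′(-0.52) = 0.477568; θ₂ = -0.52 − 0.04·0.477568 = -0.53910272

-0.53910272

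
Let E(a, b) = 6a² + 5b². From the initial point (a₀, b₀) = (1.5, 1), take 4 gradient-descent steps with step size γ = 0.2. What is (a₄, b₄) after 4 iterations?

(5.7624, 1)

∇E = (12a, 10b)
(a₁, b₁) = (1.5, 1) − 0.2·(18, 10) = (-2.1, -1)
(a₂, b₂) = (-2.1, -1) − 0.2·(-25.2, -10) = (2.94, 1)
(a₃, b₃) = (2.94, 1) − 0.2·(35.28, 10) = (-4.116, -1)
(a₄, b₄) = (-4.116, -1) − 0.2·(-49.392, -10) = (5.7624, 1)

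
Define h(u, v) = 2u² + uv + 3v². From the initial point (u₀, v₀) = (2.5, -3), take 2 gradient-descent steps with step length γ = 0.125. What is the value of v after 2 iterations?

-0.46875

∇h = (4u + v, u + 6v)
Step 1: at (2.5, -3), ∇h = (7, -15.5) → (2.5, -3) − 0.125·(7, -15.5) = (1.625, -1.0625)
Step 2: at (1.625, -1.0625), ∇h = (5.4375, -4.75) → (1.625, -1.0625) − 0.125·(5.4375, -4.75) = (0.9453125, -0.46875)
v = -0.46875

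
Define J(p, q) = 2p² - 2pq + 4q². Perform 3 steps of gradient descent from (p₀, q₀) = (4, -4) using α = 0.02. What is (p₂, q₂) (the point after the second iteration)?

(3.1104, -2.5472)

∇J = (4p - 2q, -2p + 8q)
(p₁, q₁) = (4, -4) − 0.02·(24, -40) = (3.52, -3.2)
(p₂, q₂) = (3.52, -3.2) − 0.02·(20.48, -32.64) = (3.1104, -2.5472)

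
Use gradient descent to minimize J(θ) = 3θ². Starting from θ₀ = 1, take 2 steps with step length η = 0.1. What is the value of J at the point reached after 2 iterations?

0.0768

J′(θ) = 6θ
θ₁ = 1 − 0.1·6 = 0.4
θ₂ = 0.4 − 0.1·2.4 = 0.16
J(0.16) = 0.0768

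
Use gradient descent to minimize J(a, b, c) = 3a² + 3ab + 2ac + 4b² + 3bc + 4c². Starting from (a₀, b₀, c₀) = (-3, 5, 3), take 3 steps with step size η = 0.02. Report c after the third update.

∇J = (6a + 3b + 2c, 3a + 8b + 3c, 2a + 3b + 8c)
Step 1: at (-3, 5, 3), ∇J = (3, 40, 33) → (-3, 5, 3) − 0.02·(3, 40, 33) = (-3.06, 4.2, 2.34)
Step 2: at (-3.06, 4.2, 2.34), ∇J = (-1.08, 31.44, 25.2) → (-3.06, 4.2, 2.34) − 0.02·(-1.08, 31.44, 25.2) = (-3.0384, 3.5712, 1.836)
Step 3: at (-3.0384, 3.5712, 1.836), ∇J = (-3.8448, 24.9624, 19.3248) → (-3.0384, 3.5712, 1.836) − 0.02·(-3.8448, 24.9624, 19.3248) = (-2.961504, 3.071952, 1.449504)
c = 1.449504

1.449504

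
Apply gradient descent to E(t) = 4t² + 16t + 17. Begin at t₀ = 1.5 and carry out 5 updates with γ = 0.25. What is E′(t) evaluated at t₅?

E′(t) = 8t + 16
t₁ = 1.5 − 0.25·28 = -5.5
t₂ = -5.5 − 0.25·(-28) = 1.5
t₃ = 1.5 − 0.25·28 = -5.5
t₄ = -5.5 − 0.25·(-28) = 1.5
t₅ = 1.5 − 0.25·28 = -5.5
E′(t) at (-5.5) = -28

-28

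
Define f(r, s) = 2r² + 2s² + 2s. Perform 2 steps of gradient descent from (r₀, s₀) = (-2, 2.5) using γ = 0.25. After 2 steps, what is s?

-0.5

∇f = (4r, 4s + 2)
(r₁, s₁) = (-2, 2.5) − 0.25·(-8, 12) = (0, -0.5)
(r₂, s₂) = (0, -0.5) − 0.25·(0, 0) = (0, -0.5)
s = -0.5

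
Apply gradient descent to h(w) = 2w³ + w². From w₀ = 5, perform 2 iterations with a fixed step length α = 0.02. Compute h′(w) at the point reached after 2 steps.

13.43913984

h′(w) = 6w² + 2w
w₁ = 5 − 0.02·160 = 1.8
w₂ = 1.8 − 0.02·23.04 = 1.3392
h′(w) at (1.3392) = 13.43913984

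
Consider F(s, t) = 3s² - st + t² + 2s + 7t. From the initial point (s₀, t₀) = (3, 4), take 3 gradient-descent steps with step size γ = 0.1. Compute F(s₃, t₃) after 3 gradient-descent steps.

∇F = (6s - t + 2, -s + 2t + 7)
(s₁, t₁) = (3, 4) − 0.1·(16, 12) = (1.4, 2.8)
(s₂, t₂) = (1.4, 2.8) − 0.1·(7.6, 11.2) = (0.64, 1.68)
(s₃, t₃) = (0.64, 1.68) − 0.1·(4.16, 9.72) = (0.224, 0.708)
F(0.224, 0.708) = 5.8972

5.8972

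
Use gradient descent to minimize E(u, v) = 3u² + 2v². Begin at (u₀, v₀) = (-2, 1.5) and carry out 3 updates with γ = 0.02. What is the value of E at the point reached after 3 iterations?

8.301446547456

∇E = (6u, 4v)
Step 1: at (-2, 1.5), ∇E = (-12, 6) → (-2, 1.5) − 0.02·(-12, 6) = (-1.76, 1.38)
Step 2: at (-1.76, 1.38), ∇E = (-10.56, 5.52) → (-1.76, 1.38) − 0.02·(-10.56, 5.52) = (-1.5488, 1.2696)
Step 3: at (-1.5488, 1.2696), ∇E = (-9.2928, 5.0784) → (-1.5488, 1.2696) − 0.02·(-9.2928, 5.0784) = (-1.362944, 1.168032)
E(-1.362944, 1.168032) = 8.301446547456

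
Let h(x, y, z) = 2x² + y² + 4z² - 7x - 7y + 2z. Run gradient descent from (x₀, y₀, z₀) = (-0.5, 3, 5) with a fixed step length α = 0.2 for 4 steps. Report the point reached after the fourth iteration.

(1.7464, 3.4352, 0.4304)

∇h = (4x - 7, 2y - 7, 8z + 2)
Step 1: at (-0.5, 3, 5), ∇h = (-9, -1, 42) → (-0.5, 3, 5) − 0.2·(-9, -1, 42) = (1.3, 3.2, -3.4)
Step 2: at (1.3, 3.2, -3.4), ∇h = (-1.8, -0.6, -25.2) → (1.3, 3.2, -3.4) − 0.2·(-1.8, -0.6, -25.2) = (1.66, 3.32, 1.64)
Step 3: at (1.66, 3.32, 1.64), ∇h = (-0.36, -0.36, 15.12) → (1.66, 3.32, 1.64) − 0.2·(-0.36, -0.36, 15.12) = (1.732, 3.392, -1.384)
Step 4: at (1.732, 3.392, -1.384), ∇h = (-0.072, -0.216, -9.072) → (1.732, 3.392, -1.384) − 0.2·(-0.072, -0.216, -9.072) = (1.7464, 3.4352, 0.4304)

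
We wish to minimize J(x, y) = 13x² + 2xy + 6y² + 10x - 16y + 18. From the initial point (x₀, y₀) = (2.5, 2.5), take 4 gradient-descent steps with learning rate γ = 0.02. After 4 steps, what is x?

-0.36865152

∇J = (26x + 2y + 10, 2x + 12y - 16)
(x₁, y₁) = (2.5, 2.5) − 0.02·(80, 19) = (0.9, 2.12)
(x₂, y₂) = (0.9, 2.12) − 0.02·(37.64, 11.24) = (0.1472, 1.8952)
(x₃, y₃) = (0.1472, 1.8952) − 0.02·(17.6176, 7.0368) = (-0.205152, 1.754464)
(x₄, y₄) = (-0.205152, 1.754464) − 0.02·(8.174976, 4.643264) = (-0.36865152, 1.66159872)
x = -0.36865152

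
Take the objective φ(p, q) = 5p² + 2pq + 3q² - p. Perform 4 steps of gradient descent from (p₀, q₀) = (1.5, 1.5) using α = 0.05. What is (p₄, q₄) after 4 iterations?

∇φ = (10p + 2q - 1, 2p + 6q)
(p₁, q₁) = (1.5, 1.5) − 0.05·(17, 12) = (0.65, 0.9)
(p₂, q₂) = (0.65, 0.9) − 0.05·(7.3, 6.7) = (0.285, 0.565)
(p₃, q₃) = (0.285, 0.565) − 0.05·(2.98, 3.96) = (0.136, 0.367)
(p₄, q₄) = (0.136, 0.367) − 0.05·(1.094, 2.474) = (0.0813, 0.2433)

(0.0813, 0.2433)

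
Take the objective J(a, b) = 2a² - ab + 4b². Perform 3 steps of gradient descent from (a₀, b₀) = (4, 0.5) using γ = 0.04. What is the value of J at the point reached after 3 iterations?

∇J = (4a - b, -a + 8b)
(a₁, b₁) = (4, 0.5) − 0.04·(15.5, 0) = (3.38, 0.5)
(a₂, b₂) = (3.38, 0.5) − 0.04·(13.02, 0.62) = (2.8592, 0.4752)
(a₃, b₃) = (2.8592, 0.4752) − 0.04·(10.9616, 0.9424) = (2.420736, 0.437504)
J(2.420736, 0.437504) = 11.426482880512

11.426482880512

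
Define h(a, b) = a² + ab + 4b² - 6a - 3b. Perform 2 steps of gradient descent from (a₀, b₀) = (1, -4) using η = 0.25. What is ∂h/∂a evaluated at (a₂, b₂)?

∇h = (2a + b - 6, a + 8b - 3)
Step 1: at (1, -4), ∇h = (-8, -34) → (1, -4) − 0.25·(-8, -34) = (3, 4.5)
Step 2: at (3, 4.5), ∇h = (4.5, 36) → (3, 4.5) − 0.25·(4.5, 36) = (1.875, -4.5)
∂h/∂a at (1.875, -4.5) = -6.75

-6.75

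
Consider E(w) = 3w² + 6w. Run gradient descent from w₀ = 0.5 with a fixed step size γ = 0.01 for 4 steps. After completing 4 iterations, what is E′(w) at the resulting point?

E′(w) = 6w + 6
Step 1: E′(0.5) = 9; w₁ = 0.5 − 0.01·9 = 0.41
Step 2: E′(0.41) = 8.46; w₂ = 0.41 − 0.01·8.46 = 0.3254
Step 3: E′(0.3254) = 7.9524; w₃ = 0.3254 − 0.01·7.9524 = 0.245876
Step 4: E′(0.245876) = 7.475256; w₄ = 0.245876 − 0.01·7.475256 = 0.17112344
E′(w) at (0.17112344) = 7.02674064

7.02674064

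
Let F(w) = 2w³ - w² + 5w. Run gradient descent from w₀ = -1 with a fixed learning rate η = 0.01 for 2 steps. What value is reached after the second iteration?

-1.279214

F′(w) = 6w² - 2w + 5
w₁ = -1 − 0.01·13 = -1.13
w₂ = -1.13 − 0.01·14.9214 = -1.279214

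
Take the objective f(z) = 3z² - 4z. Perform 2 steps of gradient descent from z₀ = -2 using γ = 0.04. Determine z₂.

f′(z) = 6z - 4
Step 1: f′(-2) = -16; z₁ = -2 − 0.04·(-16) = -1.36
Step 2: f′(-1.36) = -12.16; z₂ = -1.36 − 0.04·(-12.16) = -0.8736

-0.8736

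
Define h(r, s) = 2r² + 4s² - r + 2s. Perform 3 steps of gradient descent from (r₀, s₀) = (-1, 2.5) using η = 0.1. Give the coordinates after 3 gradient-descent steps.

(-0.02, -0.228)

∇h = (4r - 1, 8s + 2)
Step 1: at (-1, 2.5), ∇h = (-5, 22) → (-1, 2.5) − 0.1·(-5, 22) = (-0.5, 0.3)
Step 2: at (-0.5, 0.3), ∇h = (-3, 4.4) → (-0.5, 0.3) − 0.1·(-3, 4.4) = (-0.2, -0.14)
Step 3: at (-0.2, -0.14), ∇h = (-1.8, 0.88) → (-0.2, -0.14) − 0.1·(-1.8, 0.88) = (-0.02, -0.228)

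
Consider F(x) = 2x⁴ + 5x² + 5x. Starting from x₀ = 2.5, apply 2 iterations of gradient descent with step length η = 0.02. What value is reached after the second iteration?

F′(x) = 8x³ + 10x + 5
x₁ = 2.5 − 0.02·155 = -0.6
x₂ = -0.6 − 0.02·(-2.728) = -0.54544

-0.54544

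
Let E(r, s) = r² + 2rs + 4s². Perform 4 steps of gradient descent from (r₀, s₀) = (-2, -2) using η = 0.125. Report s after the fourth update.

0.1796875

∇E = (2r + 2s, 2r + 8s)
Step 1: at (-2, -2), ∇E = (-8, -20) → (-2, -2) − 0.125·(-8, -20) = (-1, 0.5)
Step 2: at (-1, 0.5), ∇E = (-1, 2) → (-1, 0.5) − 0.125·(-1, 2) = (-0.875, 0.25)
Step 3: at (-0.875, 0.25), ∇E = (-1.25, 0.25) → (-0.875, 0.25) − 0.125·(-1.25, 0.25) = (-0.71875, 0.21875)
Step 4: at (-0.71875, 0.21875), ∇E = (-1, 0.3125) → (-0.71875, 0.21875) − 0.125·(-1, 0.3125) = (-0.59375, 0.1796875)
s = 0.1796875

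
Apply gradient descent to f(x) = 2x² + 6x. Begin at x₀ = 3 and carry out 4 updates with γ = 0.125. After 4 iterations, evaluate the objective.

-4.341796875

f′(x) = 4x + 6
x₁ = 3 − 0.125·18 = 0.75
x₂ = 0.75 − 0.125·9 = -0.375
x₃ = -0.375 − 0.125·4.5 = -0.9375
x₄ = -0.9375 − 0.125·2.25 = -1.21875
f(-1.21875) = -4.341796875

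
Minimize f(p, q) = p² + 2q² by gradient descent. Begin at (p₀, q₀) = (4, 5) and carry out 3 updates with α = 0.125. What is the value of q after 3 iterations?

∇f = (2p, 4q)
(p₁, q₁) = (4, 5) − 0.125·(8, 20) = (3, 2.5)
(p₂, q₂) = (3, 2.5) − 0.125·(6, 10) = (2.25, 1.25)
(p₃, q₃) = (2.25, 1.25) − 0.125·(4.5, 5) = (1.6875, 0.625)
q = 0.625

0.625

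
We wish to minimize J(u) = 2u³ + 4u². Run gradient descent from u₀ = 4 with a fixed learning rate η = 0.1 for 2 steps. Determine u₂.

-48.224

J′(u) = 6u² + 8u
u₁ = 4 − 0.1·128 = -8.8
u₂ = -8.8 − 0.1·394.24 = -48.224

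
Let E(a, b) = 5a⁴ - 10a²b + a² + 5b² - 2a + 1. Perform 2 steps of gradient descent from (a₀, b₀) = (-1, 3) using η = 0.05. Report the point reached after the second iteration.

(13.932, 4.92)

∇E = (20a³ - 20ab + 2a - 2, -10a² + 10b)
Step 1: at (-1, 3), ∇E = (36, 20) → (-1, 3) − 0.05·(36, 20) = (-2.8, 2)
Step 2: at (-2.8, 2), ∇E = (-334.64, -58.4) → (-2.8, 2) − 0.05·(-334.64, -58.4) = (13.932, 4.92)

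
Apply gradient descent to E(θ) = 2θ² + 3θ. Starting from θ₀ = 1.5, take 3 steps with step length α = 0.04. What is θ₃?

E′(θ) = 4θ + 3
θ₁ = 1.5 − 0.04·9 = 1.14
θ₂ = 1.14 − 0.04·7.56 = 0.8376
θ₃ = 0.8376 − 0.04·6.3504 = 0.583584

0.583584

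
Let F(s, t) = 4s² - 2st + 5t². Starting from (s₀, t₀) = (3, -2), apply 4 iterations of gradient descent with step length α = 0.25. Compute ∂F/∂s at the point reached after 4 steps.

209.375

∇F = (8s - 2t, -2s + 10t)
(s₁, t₁) = (3, -2) − 0.25·(28, -26) = (-4, 4.5)
(s₂, t₂) = (-4, 4.5) − 0.25·(-41, 53) = (6.25, -8.75)
(s₃, t₃) = (6.25, -8.75) − 0.25·(67.5, -100) = (-10.625, 16.25)
(s₄, t₄) = (-10.625, 16.25) − 0.25·(-117.5, 183.75) = (18.75, -29.6875)
∂F/∂s at (18.75, -29.6875) = 209.375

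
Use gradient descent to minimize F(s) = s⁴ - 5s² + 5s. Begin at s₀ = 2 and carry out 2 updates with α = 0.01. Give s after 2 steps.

1.71786052

F′(s) = 4s³ - 10s + 5
s₁ = 2 − 0.01·17 = 1.83
s₂ = 1.83 − 0.01·11.213948 = 1.71786052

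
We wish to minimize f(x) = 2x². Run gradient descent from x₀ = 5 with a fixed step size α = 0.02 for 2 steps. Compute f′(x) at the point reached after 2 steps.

f′(x) = 4x
Step 1: f′(5) = 20; x₁ = 5 − 0.02·20 = 4.6
Step 2: f′(4.6) = 18.4; x₂ = 4.6 − 0.02·18.4 = 4.232
f′(x) at (4.232) = 16.928

16.928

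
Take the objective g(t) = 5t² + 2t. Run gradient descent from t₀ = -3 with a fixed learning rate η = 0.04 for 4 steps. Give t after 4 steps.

g′(t) = 10t + 2
t₁ = -3 − 0.04·(-28) = -1.88
t₂ = -1.88 − 0.04·(-16.8) = -1.208
t₃ = -1.208 − 0.04·(-10.08) = -0.8048
t₄ = -0.8048 − 0.04·(-6.048) = -0.56288

-0.56288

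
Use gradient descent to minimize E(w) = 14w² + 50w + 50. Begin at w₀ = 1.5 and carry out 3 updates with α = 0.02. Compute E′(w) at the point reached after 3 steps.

7.836928

E′(w) = 28w + 50
Step 1: E′(1.5) = 92; w₁ = 1.5 − 0.02·92 = -0.34
Step 2: E′(-0.34) = 40.48; w₂ = -0.34 − 0.02·40.48 = -1.1496
Step 3: E′(-1.1496) = 17.8112; w₃ = -1.1496 − 0.02·17.8112 = -1.505824
E′(w) at (-1.505824) = 7.836928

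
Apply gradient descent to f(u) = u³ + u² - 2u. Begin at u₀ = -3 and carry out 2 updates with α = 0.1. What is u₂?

-10.923

f′(u) = 3u² + 2u - 2
Step 1: f′(-3) = 19; u₁ = -3 − 0.1·19 = -4.9
Step 2: f′(-4.9) = 60.23; u₂ = -4.9 − 0.1·60.23 = -10.923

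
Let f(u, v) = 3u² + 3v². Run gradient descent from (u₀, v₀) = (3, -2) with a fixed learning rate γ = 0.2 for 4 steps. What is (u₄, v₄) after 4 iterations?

∇f = (6u, 6v)
Step 1: at (3, -2), ∇f = (18, -12) → (3, -2) − 0.2·(18, -12) = (-0.6, 0.4)
Step 2: at (-0.6, 0.4), ∇f = (-3.6, 2.4) → (-0.6, 0.4) − 0.2·(-3.6, 2.4) = (0.12, -0.08)
Step 3: at (0.12, -0.08), ∇f = (0.72, -0.48) → (0.12, -0.08) − 0.2·(0.72, -0.48) = (-0.024, 0.016)
Step 4: at (-0.024, 0.016), ∇f = (-0.144, 0.096) → (-0.024, 0.016) − 0.2·(-0.144, 0.096) = (0.0048, -0.0032)

(0.0048, -0.0032)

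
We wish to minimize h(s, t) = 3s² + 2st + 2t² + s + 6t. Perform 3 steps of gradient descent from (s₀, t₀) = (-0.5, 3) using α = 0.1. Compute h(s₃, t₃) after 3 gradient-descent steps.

∇h = (6s + 2t + 1, 2s + 4t + 6)
(s₁, t₁) = (-0.5, 3) − 0.1·(4, 17) = (-0.9, 1.3)
(s₂, t₂) = (-0.9, 1.3) − 0.1·(-1.8, 9.4) = (-0.72, 0.36)
(s₃, t₃) = (-0.72, 0.36) − 0.1·(-2.6, 6) = (-0.46, -0.24)
h(-0.46, -0.24) = -0.9292

-0.9292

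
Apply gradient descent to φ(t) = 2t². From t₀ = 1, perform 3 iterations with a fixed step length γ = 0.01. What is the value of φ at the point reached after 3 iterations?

1.565515579392

φ′(t) = 4t
t₁ = 1 − 0.01·4 = 0.96
t₂ = 0.96 − 0.01·3.84 = 0.9216
t₃ = 0.9216 − 0.01·3.6864 = 0.884736
φ(0.884736) = 1.565515579392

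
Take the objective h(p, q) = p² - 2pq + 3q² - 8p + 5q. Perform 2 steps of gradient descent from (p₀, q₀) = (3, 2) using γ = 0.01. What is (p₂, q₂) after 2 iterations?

∇h = (2p - 2q - 8, -2p + 6q + 5)
(p₁, q₁) = (3, 2) − 0.01·(-6, 11) = (3.06, 1.89)
(p₂, q₂) = (3.06, 1.89) − 0.01·(-5.66, 10.22) = (3.1166, 1.7878)

(3.1166, 1.7878)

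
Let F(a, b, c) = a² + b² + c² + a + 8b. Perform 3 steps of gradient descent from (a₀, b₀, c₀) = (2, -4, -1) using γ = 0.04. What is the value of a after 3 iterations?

∇F = (2a + 1, 2b + 8, 2c)
(a₁, b₁, c₁) = (2, -4, -1) − 0.04·(5, 0, -2) = (1.8, -4, -0.92)
(a₂, b₂, c₂) = (1.8, -4, -0.92) − 0.04·(4.6, 0, -1.84) = (1.616, -4, -0.8464)
(a₃, b₃, c₃) = (1.616, -4, -0.8464) − 0.04·(4.232, 0, -1.6928) = (1.44672, -4, -0.778688)
a = 1.44672

1.44672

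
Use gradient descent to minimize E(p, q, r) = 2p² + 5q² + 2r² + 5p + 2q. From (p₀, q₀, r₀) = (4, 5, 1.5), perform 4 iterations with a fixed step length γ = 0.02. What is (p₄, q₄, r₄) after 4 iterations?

(2.51106304, 1.92992, 1.07458944)

∇E = (4p + 5, 10q + 2, 4r)
(p₁, q₁, r₁) = (4, 5, 1.5) − 0.02·(21, 52, 6) = (3.58, 3.96, 1.38)
(p₂, q₂, r₂) = (3.58, 3.96, 1.38) − 0.02·(19.32, 41.6, 5.52) = (3.1936, 3.128, 1.2696)
(p₃, q₃, r₃) = (3.1936, 3.128, 1.2696) − 0.02·(17.7744, 33.28, 5.0784) = (2.838112, 2.4624, 1.168032)
(p₄, q₄, r₄) = (2.838112, 2.4624, 1.168032) − 0.02·(16.352448, 26.624, 4.672128) = (2.51106304, 1.92992, 1.07458944)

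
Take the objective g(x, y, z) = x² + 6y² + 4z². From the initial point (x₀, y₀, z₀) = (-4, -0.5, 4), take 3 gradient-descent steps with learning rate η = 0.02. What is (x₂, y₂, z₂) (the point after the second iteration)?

∇g = (2x, 12y, 8z)
(x₁, y₁, z₁) = (-4, -0.5, 4) − 0.02·(-8, -6, 32) = (-3.84, -0.38, 3.36)
(x₂, y₂, z₂) = (-3.84, -0.38, 3.36) − 0.02·(-7.68, -4.56, 26.88) = (-3.6864, -0.2888, 2.8224)

(-3.6864, -0.2888, 2.8224)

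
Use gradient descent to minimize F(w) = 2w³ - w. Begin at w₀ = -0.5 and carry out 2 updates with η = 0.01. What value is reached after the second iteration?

F′(w) = 6w² - 1
Step 1: F′(-0.5) = 0.5; w₁ = -0.5 − 0.01·0.5 = -0.505
Step 2: F′(-0.505) = 0.53015; w₂ = -0.505 − 0.01·0.53015 = -0.5103015

-0.5103015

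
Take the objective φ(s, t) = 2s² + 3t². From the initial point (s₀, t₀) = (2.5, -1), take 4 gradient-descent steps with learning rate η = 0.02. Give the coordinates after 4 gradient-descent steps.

∇φ = (4s, 6t)
(s₁, t₁) = (2.5, -1) − 0.02·(10, -6) = (2.3, -0.88)
(s₂, t₂) = (2.3, -0.88) − 0.02·(9.2, -5.28) = (2.116, -0.7744)
(s₃, t₃) = (2.116, -0.7744) − 0.02·(8.464, -4.6464) = (1.94672, -0.681472)
(s₄, t₄) = (1.94672, -0.681472) − 0.02·(7.78688, -4.088832) = (1.7909824, -0.59969536)

(1.7909824, -0.59969536)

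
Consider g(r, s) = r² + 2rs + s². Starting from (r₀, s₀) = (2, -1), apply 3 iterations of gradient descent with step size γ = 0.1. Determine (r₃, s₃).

∇g = (2r + 2s, 2r + 2s)
Step 1: at (2, -1), ∇g = (2, 2) → (2, -1) − 0.1·(2, 2) = (1.8, -1.2)
Step 2: at (1.8, -1.2), ∇g = (1.2, 1.2) → (1.8, -1.2) − 0.1·(1.2, 1.2) = (1.68, -1.32)
Step 3: at (1.68, -1.32), ∇g = (0.72, 0.72) → (1.68, -1.32) − 0.1·(0.72, 0.72) = (1.608, -1.392)

(1.608, -1.392)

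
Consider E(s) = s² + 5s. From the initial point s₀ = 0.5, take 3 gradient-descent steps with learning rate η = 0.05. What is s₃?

-0.313

E′(s) = 2s + 5
s₁ = 0.5 − 0.05·6 = 0.2
s₂ = 0.2 − 0.05·5.4 = -0.07
s₃ = -0.07 − 0.05·4.86 = -0.313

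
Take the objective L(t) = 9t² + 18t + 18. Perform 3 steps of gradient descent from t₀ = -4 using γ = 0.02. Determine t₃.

L′(t) = 18t + 18
t₁ = -4 − 0.02·(-54) = -2.92
t₂ = -2.92 − 0.02·(-34.56) = -2.2288
t₃ = -2.2288 − 0.02·(-22.1184) = -1.786432

-1.786432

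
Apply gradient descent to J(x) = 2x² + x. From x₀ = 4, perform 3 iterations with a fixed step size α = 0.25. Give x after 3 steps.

-0.25

J′(x) = 4x + 1
x₁ = 4 − 0.25·17 = -0.25
x₂ = -0.25 − 0.25·0 = -0.25
x₃ = -0.25 − 0.25·0 = -0.25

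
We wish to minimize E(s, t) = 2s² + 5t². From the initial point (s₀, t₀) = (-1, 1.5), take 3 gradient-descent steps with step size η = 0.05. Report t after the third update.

0.1875

∇E = (4s, 10t)
Step 1: at (-1, 1.5), ∇E = (-4, 15) → (-1, 1.5) − 0.05·(-4, 15) = (-0.8, 0.75)
Step 2: at (-0.8, 0.75), ∇E = (-3.2, 7.5) → (-0.8, 0.75) − 0.05·(-3.2, 7.5) = (-0.64, 0.375)
Step 3: at (-0.64, 0.375), ∇E = (-2.56, 3.75) → (-0.64, 0.375) − 0.05·(-2.56, 3.75) = (-0.512, 0.1875)
t = 0.1875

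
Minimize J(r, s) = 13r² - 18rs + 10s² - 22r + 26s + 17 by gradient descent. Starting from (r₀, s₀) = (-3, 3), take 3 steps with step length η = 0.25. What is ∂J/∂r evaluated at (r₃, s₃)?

128154.25

∇J = (26r - 18s - 22, -18r + 20s + 26)
Step 1: at (-3, 3), ∇J = (-154, 140) → (-3, 3) − 0.25·(-154, 140) = (35.5, -32)
Step 2: at (35.5, -32), ∇J = (1477, -1253) → (35.5, -32) − 0.25·(1477, -1253) = (-333.75, 281.25)
Step 3: at (-333.75, 281.25), ∇J = (-13762, 11658.5) → (-333.75, 281.25) − 0.25·(-13762, 11658.5) = (3106.75, -2633.375)
∂J/∂r at (3106.75, -2633.375) = 128154.25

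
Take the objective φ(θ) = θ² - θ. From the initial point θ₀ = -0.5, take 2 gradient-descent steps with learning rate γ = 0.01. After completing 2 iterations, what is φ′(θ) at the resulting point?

φ′(θ) = 2θ - 1
θ₁ = -0.5 − 0.01·(-2) = -0.48
θ₂ = -0.48 − 0.01·(-1.96) = -0.4604
φ′(θ) at (-0.4604) = -1.9208

-1.9208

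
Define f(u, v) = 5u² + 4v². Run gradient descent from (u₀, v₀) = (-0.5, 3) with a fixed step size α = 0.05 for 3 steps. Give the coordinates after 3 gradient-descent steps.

(-0.0625, 0.648)

∇f = (10u, 8v)
Step 1: at (-0.5, 3), ∇f = (-5, 24) → (-0.5, 3) − 0.05·(-5, 24) = (-0.25, 1.8)
Step 2: at (-0.25, 1.8), ∇f = (-2.5, 14.4) → (-0.25, 1.8) − 0.05·(-2.5, 14.4) = (-0.125, 1.08)
Step 3: at (-0.125, 1.08), ∇f = (-1.25, 8.64) → (-0.125, 1.08) − 0.05·(-1.25, 8.64) = (-0.0625, 0.648)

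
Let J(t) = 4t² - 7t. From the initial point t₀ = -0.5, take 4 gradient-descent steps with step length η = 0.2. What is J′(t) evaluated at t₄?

J′(t) = 8t - 7
t₁ = -0.5 − 0.2·(-11) = 1.7
t₂ = 1.7 − 0.2·6.6 = 0.38
t₃ = 0.38 − 0.2·(-3.96) = 1.172
t₄ = 1.172 − 0.2·2.376 = 0.6968
J′(t) at (0.6968) = -1.4256

-1.4256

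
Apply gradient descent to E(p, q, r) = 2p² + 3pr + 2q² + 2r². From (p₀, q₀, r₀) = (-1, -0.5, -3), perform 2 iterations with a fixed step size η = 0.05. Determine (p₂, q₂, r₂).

∇E = (4p + 3r, 4q, 3p + 4r)
(p₁, q₁, r₁) = (-1, -0.5, -3) − 0.05·(-13, -2, -15) = (-0.35, -0.4, -2.25)
(p₂, q₂, r₂) = (-0.35, -0.4, -2.25) − 0.05·(-8.15, -1.6, -10.05) = (0.0575, -0.32, -1.7475)

(0.0575, -0.32, -1.7475)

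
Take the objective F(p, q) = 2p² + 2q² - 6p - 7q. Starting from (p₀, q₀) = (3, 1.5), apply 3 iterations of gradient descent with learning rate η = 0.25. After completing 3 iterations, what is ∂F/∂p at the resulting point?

0

∇F = (4p - 6, 4q - 7)
(p₁, q₁) = (3, 1.5) − 0.25·(6, -1) = (1.5, 1.75)
(p₂, q₂) = (1.5, 1.75) − 0.25·(0, 0) = (1.5, 1.75)
(p₃, q₃) = (1.5, 1.75) − 0.25·(0, 0) = (1.5, 1.75)
∂F/∂p at (1.5, 1.75) = 0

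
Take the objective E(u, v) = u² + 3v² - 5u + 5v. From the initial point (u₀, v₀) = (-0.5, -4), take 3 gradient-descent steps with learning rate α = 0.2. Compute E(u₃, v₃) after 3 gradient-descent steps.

∇E = (2u - 5, 6v + 5)
(u₁, v₁) = (-0.5, -4) − 0.2·(-6, -19) = (0.7, -0.2)
(u₂, v₂) = (0.7, -0.2) − 0.2·(-3.6, 3.8) = (1.42, -0.96)
(u₃, v₃) = (1.42, -0.96) − 0.2·(-2.16, -0.76) = (1.852, -0.808)
E(1.852, -0.808) = -7.911504

-7.911504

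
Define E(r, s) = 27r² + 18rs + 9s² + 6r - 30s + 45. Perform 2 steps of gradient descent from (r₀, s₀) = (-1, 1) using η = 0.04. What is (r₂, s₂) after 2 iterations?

∇E = (54r + 18s + 6, 18r + 18s - 30)
Step 1: at (-1, 1), ∇E = (-30, -30) → (-1, 1) − 0.04·(-30, -30) = (0.2, 2.2)
Step 2: at (0.2, 2.2), ∇E = (56.4, 13.2) → (0.2, 2.2) − 0.04·(56.4, 13.2) = (-2.056, 1.672)

(-2.056, 1.672)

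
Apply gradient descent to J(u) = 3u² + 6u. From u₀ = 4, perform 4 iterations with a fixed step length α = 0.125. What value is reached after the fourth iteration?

J′(u) = 6u + 6
Step 1: J′(4) = 30; u₁ = 4 − 0.125·30 = 0.25
Step 2: J′(0.25) = 7.5; u₂ = 0.25 − 0.125·7.5 = -0.6875
Step 3: J′(-0.6875) = 1.875; u₃ = -0.6875 − 0.125·1.875 = -0.921875
Step 4: J′(-0.921875) = 0.46875; u₄ = -0.921875 − 0.125·0.46875 = -0.98046875

-0.98046875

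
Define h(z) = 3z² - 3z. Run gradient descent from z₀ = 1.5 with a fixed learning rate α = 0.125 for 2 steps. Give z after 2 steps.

h′(z) = 6z - 3
z₁ = 1.5 − 0.125·6 = 0.75
z₂ = 0.75 − 0.125·1.5 = 0.5625

0.5625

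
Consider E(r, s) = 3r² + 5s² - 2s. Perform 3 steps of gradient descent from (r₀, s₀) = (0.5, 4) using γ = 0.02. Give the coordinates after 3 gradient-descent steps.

∇E = (6r, 10s - 2)
Step 1: at (0.5, 4), ∇E = (3, 38) → (0.5, 4) − 0.02·(3, 38) = (0.44, 3.24)
Step 2: at (0.44, 3.24), ∇E = (2.64, 30.4) → (0.44, 3.24) − 0.02·(2.64, 30.4) = (0.3872, 2.632)
Step 3: at (0.3872, 2.632), ∇E = (2.3232, 24.32) → (0.3872, 2.632) − 0.02·(2.3232, 24.32) = (0.340736, 2.1456)

(0.340736, 2.1456)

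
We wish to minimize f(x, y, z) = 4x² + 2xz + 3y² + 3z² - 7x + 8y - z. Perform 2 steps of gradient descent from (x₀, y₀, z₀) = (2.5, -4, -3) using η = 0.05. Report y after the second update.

-2.64

∇f = (8x + 2z - 7, 6y + 8, 2x + 6z - 1)
(x₁, y₁, z₁) = (2.5, -4, -3) − 0.05·(7, -16, -14) = (2.15, -3.2, -2.3)
(x₂, y₂, z₂) = (2.15, -3.2, -2.3) − 0.05·(5.6, -11.2, -10.5) = (1.87, -2.64, -1.775)
y = -2.64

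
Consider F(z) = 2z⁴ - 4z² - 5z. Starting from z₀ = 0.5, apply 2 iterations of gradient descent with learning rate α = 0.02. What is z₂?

0.81960064

F′(z) = 8z³ - 8z - 5
z₁ = 0.5 − 0.02·(-8) = 0.66
z₂ = 0.66 − 0.02·(-7.980032) = 0.81960064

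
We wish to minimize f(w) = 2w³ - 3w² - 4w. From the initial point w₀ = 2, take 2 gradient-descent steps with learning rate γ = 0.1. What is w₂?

f′(w) = 6w² - 6w - 4
Step 1: f′(2) = 8; w₁ = 2 − 0.1·8 = 1.2
Step 2: f′(1.2) = -2.56; w₂ = 1.2 − 0.1·(-2.56) = 1.456

1.456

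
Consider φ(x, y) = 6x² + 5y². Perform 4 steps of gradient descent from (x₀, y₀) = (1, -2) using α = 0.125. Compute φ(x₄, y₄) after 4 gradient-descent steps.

∇φ = (12x, 10y)
(x₁, y₁) = (1, -2) − 0.125·(12, -20) = (-0.5, 0.5)
(x₂, y₂) = (-0.5, 0.5) − 0.125·(-6, 5) = (0.25, -0.125)
(x₃, y₃) = (0.25, -0.125) − 0.125·(3, -1.25) = (-0.125, 0.03125)
(x₄, y₄) = (-0.125, 0.03125) − 0.125·(-1.5, 0.3125) = (0.0625, -0.0078125)
φ(0.0625, -0.0078125) = 0.02374267578125

0.02374267578125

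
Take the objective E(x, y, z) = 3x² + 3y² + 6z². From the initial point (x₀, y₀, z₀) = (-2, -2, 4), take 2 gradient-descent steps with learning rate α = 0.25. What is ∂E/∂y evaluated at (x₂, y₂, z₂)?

∇E = (6x, 6y, 12z)
(x₁, y₁, z₁) = (-2, -2, 4) − 0.25·(-12, -12, 48) = (1, 1, -8)
(x₂, y₂, z₂) = (1, 1, -8) − 0.25·(6, 6, -96) = (-0.5, -0.5, 16)
∂E/∂y at (-0.5, -0.5, 16) = -3

-3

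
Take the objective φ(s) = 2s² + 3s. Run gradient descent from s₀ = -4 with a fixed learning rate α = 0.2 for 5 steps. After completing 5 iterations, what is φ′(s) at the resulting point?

φ′(s) = 4s + 3
Step 1: φ′(-4) = -13; s₁ = -4 − 0.2·(-13) = -1.4
Step 2: φ′(-1.4) = -2.6; s₂ = -1.4 − 0.2·(-2.6) = -0.88
Step 3: φ′(-0.88) = -0.52; s₃ = -0.88 − 0.2·(-0.52) = -0.776
Step 4: φ′(-0.776) = -0.104; s₄ = -0.776 − 0.2·(-0.104) = -0.7552
Step 5: φ′(-0.7552) = -0.0208; s₅ = -0.7552 − 0.2·(-0.0208) = -0.75104
φ′(s) at (-0.75104) = -0.00416

-0.00416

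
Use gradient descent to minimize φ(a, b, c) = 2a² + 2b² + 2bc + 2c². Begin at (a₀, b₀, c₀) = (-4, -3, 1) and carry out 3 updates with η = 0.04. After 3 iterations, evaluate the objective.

17.24857659392

∇φ = (4a, 4b + 2c, 2b + 4c)
(a₁, b₁, c₁) = (-4, -3, 1) − 0.04·(-16, -10, -2) = (-3.36, -2.6, 1.08)
(a₂, b₂, c₂) = (-3.36, -2.6, 1.08) − 0.04·(-13.44, -8.24, -0.88) = (-2.8224, -2.2704, 1.1152)
(a₃, b₃, c₃) = (-2.8224, -2.2704, 1.1152) − 0.04·(-11.2896, -6.8512, -0.08) = (-2.370816, -1.996352, 1.1184)
φ(-2.370816, -1.996352, 1.1184) = 17.24857659392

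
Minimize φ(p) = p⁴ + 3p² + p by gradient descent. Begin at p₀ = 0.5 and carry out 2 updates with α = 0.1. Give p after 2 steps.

-0.08005

φ′(p) = 4p³ + 6p + 1
p₁ = 0.5 − 0.1·4.5 = 0.05
p₂ = 0.05 − 0.1·1.3005 = -0.08005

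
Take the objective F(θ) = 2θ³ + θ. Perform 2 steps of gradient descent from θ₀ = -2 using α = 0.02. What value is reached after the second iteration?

-3.27

F′(θ) = 6θ² + 1
Step 1: F′(-2) = 25; θ₁ = -2 − 0.02·25 = -2.5
Step 2: F′(-2.5) = 38.5; θ₂ = -2.5 − 0.02·38.5 = -3.27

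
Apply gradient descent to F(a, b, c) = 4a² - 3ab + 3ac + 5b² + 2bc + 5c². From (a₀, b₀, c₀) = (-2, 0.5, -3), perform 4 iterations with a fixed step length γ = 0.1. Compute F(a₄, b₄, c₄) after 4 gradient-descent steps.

0.00532584

∇F = (8a - 3b + 3c, -3a + 10b + 2c, 3a + 2b + 10c)
(a₁, b₁, c₁) = (-2, 0.5, -3) − 0.1·(-26.5, 5, -35) = (0.65, 0, 0.5)
(a₂, b₂, c₂) = (0.65, 0, 0.5) − 0.1·(6.7, -0.95, 6.95) = (-0.02, 0.095, -0.195)
(a₃, b₃, c₃) = (-0.02, 0.095, -0.195) − 0.1·(-1.03, 0.62, -1.82) = (0.083, 0.033, -0.013)
(a₄, b₄, c₄) = (0.083, 0.033, -0.013) − 0.1·(0.526, 0.055, 0.185) = (0.0304, 0.0275, -0.0315)
F(0.0304, 0.0275, -0.0315) = 0.00532584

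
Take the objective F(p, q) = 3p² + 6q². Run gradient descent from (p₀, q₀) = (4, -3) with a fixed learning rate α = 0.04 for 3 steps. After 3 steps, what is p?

∇F = (6p, 12q)
Step 1: at (4, -3), ∇F = (24, -36) → (4, -3) − 0.04·(24, -36) = (3.04, -1.56)
Step 2: at (3.04, -1.56), ∇F = (18.24, -18.72) → (3.04, -1.56) − 0.04·(18.24, -18.72) = (2.3104, -0.8112)
Step 3: at (2.3104, -0.8112), ∇F = (13.8624, -9.7344) → (2.3104, -0.8112) − 0.04·(13.8624, -9.7344) = (1.755904, -0.421824)
p = 1.755904

1.755904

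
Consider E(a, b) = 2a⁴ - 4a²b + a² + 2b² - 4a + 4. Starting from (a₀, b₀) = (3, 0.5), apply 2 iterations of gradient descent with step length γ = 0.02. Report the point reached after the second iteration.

∇E = (8a³ - 8ab + 2a - 4, -4a² + 4b)
(a₁, b₁) = (3, 0.5) − 0.02·(206, -34) = (-1.12, 1.18)
(a₂, b₂) = (-1.12, 1.18) − 0.02·(-6.906624, -0.2976) = (-0.98186752, 1.185952)

(-0.98186752, 1.185952)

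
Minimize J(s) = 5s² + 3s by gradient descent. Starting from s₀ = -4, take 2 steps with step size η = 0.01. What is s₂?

-3.297

J′(s) = 10s + 3
s₁ = -4 − 0.01·(-37) = -3.63
s₂ = -3.63 − 0.01·(-33.3) = -3.297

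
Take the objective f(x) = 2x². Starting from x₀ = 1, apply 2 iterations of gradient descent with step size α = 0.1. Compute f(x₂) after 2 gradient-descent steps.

f′(x) = 4x
x₁ = 1 − 0.1·4 = 0.6
x₂ = 0.6 − 0.1·2.4 = 0.36
f(0.36) = 0.2592

0.2592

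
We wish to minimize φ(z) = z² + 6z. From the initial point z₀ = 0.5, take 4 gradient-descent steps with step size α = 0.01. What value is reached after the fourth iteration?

φ′(z) = 2z + 6
Step 1: φ′(0.5) = 7; z₁ = 0.5 − 0.01·7 = 0.43
Step 2: φ′(0.43) = 6.86; z₂ = 0.43 − 0.01·6.86 = 0.3614
Step 3: φ′(0.3614) = 6.7228; z₃ = 0.3614 − 0.01·6.7228 = 0.294172
Step 4: φ′(0.294172) = 6.588344; z₄ = 0.294172 − 0.01·6.588344 = 0.22828856

0.22828856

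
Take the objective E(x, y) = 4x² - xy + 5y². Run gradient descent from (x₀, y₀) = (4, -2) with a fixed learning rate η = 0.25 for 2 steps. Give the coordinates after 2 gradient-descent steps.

(5.5, -7.125)

∇E = (8x - y, -x + 10y)
Step 1: at (4, -2), ∇E = (34, -24) → (4, -2) − 0.25·(34, -24) = (-4.5, 4)
Step 2: at (-4.5, 4), ∇E = (-40, 44.5) → (-4.5, 4) − 0.25·(-40, 44.5) = (5.5, -7.125)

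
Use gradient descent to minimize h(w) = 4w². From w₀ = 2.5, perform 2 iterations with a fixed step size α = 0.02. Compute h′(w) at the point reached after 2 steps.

14.112

h′(w) = 8w
w₁ = 2.5 − 0.02·20 = 2.1
w₂ = 2.1 − 0.02·16.8 = 1.764
h′(w) at (1.764) = 14.112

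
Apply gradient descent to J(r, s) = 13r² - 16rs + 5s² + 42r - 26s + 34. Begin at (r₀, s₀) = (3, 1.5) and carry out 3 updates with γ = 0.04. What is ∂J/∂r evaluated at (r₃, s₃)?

∇J = (26r - 16s + 42, -16r + 10s - 26)
Step 1: at (3, 1.5), ∇J = (96, -59) → (3, 1.5) − 0.04·(96, -59) = (-0.84, 3.86)
Step 2: at (-0.84, 3.86), ∇J = (-41.6, 26.04) → (-0.84, 3.86) − 0.04·(-41.6, 26.04) = (0.824, 2.8184)
Step 3: at (0.824, 2.8184), ∇J = (18.3296, -11) → (0.824, 2.8184) − 0.04·(18.3296, -11) = (0.090816, 3.2584)
∂J/∂r at (0.090816, 3.2584) = -7.773184

-7.773184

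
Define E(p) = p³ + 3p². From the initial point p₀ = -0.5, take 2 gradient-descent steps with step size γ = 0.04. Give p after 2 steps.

-0.331772

E′(p) = 3p² + 6p
Step 1: E′(-0.5) = -2.25; p₁ = -0.5 − 0.04·(-2.25) = -0.41
Step 2: E′(-0.41) = -1.9557; p₂ = -0.41 − 0.04·(-1.9557) = -0.331772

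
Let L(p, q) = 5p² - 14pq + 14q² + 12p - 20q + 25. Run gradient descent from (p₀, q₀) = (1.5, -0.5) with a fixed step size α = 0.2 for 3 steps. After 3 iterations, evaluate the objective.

3098876.940496

∇L = (10p - 14q + 12, -14p + 28q - 20)
(p₁, q₁) = (1.5, -0.5) − 0.2·(34, -55) = (-5.3, 10.5)
(p₂, q₂) = (-5.3, 10.5) − 0.2·(-188, 348.2) = (32.3, -59.14)
(p₃, q₃) = (32.3, -59.14) − 0.2·(1162.96, -2128.12) = (-200.292, 366.484)
L(-200.292, 366.484) = 3098876.940496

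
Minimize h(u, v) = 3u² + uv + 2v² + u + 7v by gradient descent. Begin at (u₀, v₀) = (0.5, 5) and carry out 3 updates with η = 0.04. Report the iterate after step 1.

(0.14, 3.9)

∇h = (6u + v + 1, u + 4v + 7)
Step 1: at (0.5, 5), ∇h = (9, 27.5) → (0.5, 5) − 0.04·(9, 27.5) = (0.14, 3.9)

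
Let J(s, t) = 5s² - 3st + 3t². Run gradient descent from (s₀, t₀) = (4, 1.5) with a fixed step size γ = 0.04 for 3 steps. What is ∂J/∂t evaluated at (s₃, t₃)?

4.589568

∇J = (10s - 3t, -3s + 6t)
Step 1: at (4, 1.5), ∇J = (35.5, -3) → (4, 1.5) − 0.04·(35.5, -3) = (2.58, 1.62)
Step 2: at (2.58, 1.62), ∇J = (20.94, 1.98) → (2.58, 1.62) − 0.04·(20.94, 1.98) = (1.7424, 1.5408)
Step 3: at (1.7424, 1.5408), ∇J = (12.8016, 4.0176) → (1.7424, 1.5408) − 0.04·(12.8016, 4.0176) = (1.230336, 1.380096)
∂J/∂t at (1.230336, 1.380096) = 4.589568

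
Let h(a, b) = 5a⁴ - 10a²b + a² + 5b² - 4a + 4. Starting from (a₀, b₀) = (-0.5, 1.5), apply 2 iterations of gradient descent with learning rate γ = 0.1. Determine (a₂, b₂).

(2.68125, 1.5625)

∇h = (20a³ - 20ab + 2a - 4, -10a² + 10b)
(a₁, b₁) = (-0.5, 1.5) − 0.1·(7.5, 12.5) = (-1.25, 0.25)
(a₂, b₂) = (-1.25, 0.25) − 0.1·(-39.3125, -13.125) = (2.68125, 1.5625)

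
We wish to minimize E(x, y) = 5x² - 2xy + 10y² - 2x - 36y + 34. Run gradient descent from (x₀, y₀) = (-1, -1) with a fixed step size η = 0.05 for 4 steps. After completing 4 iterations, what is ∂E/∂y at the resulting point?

-0.2754

∇E = (10x - 2y - 2, -2x + 20y - 36)
(x₁, y₁) = (-1, -1) − 0.05·(-10, -54) = (-0.5, 1.7)
(x₂, y₂) = (-0.5, 1.7) − 0.05·(-10.4, -1) = (0.02, 1.75)
(x₃, y₃) = (0.02, 1.75) − 0.05·(-5.3, -1.04) = (0.285, 1.802)
(x₄, y₄) = (0.285, 1.802) − 0.05·(-2.754, -0.53) = (0.4227, 1.8285)
∂E/∂y at (0.4227, 1.8285) = -0.2754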